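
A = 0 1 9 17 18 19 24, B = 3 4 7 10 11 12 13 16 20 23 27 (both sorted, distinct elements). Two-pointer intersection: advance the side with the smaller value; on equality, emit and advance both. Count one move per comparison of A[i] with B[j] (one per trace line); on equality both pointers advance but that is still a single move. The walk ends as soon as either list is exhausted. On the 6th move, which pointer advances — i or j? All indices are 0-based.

i

i=0 j=0: 0<3, i++
i=1 j=0: 1<3, i++
i=2 j=0: 9>3, j++
i=2 j=1: 9>4, j++
i=2 j=2: 9>7, j++
i=2 j=3: 9<10, i++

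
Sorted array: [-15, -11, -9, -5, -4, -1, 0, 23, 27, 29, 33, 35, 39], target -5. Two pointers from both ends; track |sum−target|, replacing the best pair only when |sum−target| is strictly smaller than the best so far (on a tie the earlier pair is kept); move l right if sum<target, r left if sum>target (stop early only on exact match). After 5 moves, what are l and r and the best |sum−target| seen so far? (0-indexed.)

[0,12] -15+39=24 d=29 * → r--
[0,11] -15+35=20 d=25 * → r--
[0,10] -15+33=18 d=23 * → r--
[0,9] -15+29=14 d=19 * → r--
[0,8] -15+27=12 d=17 * → r--

l=0, r=7, best |Δ|=17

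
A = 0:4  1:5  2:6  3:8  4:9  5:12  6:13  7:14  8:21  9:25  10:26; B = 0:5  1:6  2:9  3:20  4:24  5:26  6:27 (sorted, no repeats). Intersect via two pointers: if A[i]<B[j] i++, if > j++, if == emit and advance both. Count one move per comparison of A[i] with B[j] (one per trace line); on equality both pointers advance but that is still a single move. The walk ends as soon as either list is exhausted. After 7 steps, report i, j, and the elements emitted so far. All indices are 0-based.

i=7, j=3, emitted=[5, 6, 9]

[i=0,j=0] 4<5 → i++
[i=1,j=0] 5==5 emit → i++,j++
[i=2,j=1] 6==6 emit → i++,j++
[i=3,j=2] 8<9 → i++
[i=4,j=2] 9==9 emit → i++,j++
[i=5,j=3] 12<20 → i++
[i=6,j=3] 13<20 → i++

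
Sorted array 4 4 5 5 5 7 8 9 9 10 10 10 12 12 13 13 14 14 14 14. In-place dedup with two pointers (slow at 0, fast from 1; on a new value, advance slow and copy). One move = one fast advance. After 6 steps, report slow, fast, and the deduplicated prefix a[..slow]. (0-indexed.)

slow=0 fast=1: a[fast]=4=a[slow] dup, fast++
slow=0 fast=2: a[fast]=5≠a[slow]=4 write a[1]=5, slow++,fast++
slow=1 fast=3: a[fast]=5=a[slow] dup, fast++
slow=1 fast=4: a[fast]=5=a[slow] dup, fast++
slow=1 fast=5: a[fast]=7≠a[slow]=5 write a[2]=7, slow++,fast++
slow=2 fast=6: a[fast]=8≠a[slow]=7 write a[3]=8, slow++,fast++

slow=3, fast=7, prefix=[4, 5, 7, 8]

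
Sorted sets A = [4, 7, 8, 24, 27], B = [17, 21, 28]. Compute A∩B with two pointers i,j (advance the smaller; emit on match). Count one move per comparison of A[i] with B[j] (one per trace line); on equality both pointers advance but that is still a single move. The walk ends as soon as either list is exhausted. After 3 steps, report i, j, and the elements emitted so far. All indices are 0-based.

[i=0,j=0] 4<17 → i++
[i=1,j=0] 7<17 → i++
[i=2,j=0] 8<17 → i++

i=3, j=0, emitted=[]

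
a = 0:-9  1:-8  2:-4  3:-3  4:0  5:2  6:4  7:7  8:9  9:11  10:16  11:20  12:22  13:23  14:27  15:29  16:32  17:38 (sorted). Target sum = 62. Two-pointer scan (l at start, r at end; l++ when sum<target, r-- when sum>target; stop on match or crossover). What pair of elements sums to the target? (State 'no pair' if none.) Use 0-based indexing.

no pair

[0,17] -9+38=29 <62 → l++
[1,17] -8+38=30 <62 → l++
[2,17] -4+38=34 <62 → l++
[3,17] -3+38=35 <62 → l++
[4,17] 0+38=38 <62 → l++
[5,17] 2+38=40 <62 → l++
[6,17] 4+38=42 <62 → l++
[7,17] 7+38=45 <62 → l++
[8,17] 9+38=47 <62 → l++
[9,17] 11+38=49 <62 → l++
[10,17] 16+38=54 <62 → l++
[11,17] 20+38=58 <62 → l++
[12,17] 22+38=60 <62 → l++
[13,17] 23+38=61 <62 → l++
[14,17] 27+38=65 >62 → r--
[14,16] 27+32=59 <62 → l++
[15,16] 29+32=61 <62 → l++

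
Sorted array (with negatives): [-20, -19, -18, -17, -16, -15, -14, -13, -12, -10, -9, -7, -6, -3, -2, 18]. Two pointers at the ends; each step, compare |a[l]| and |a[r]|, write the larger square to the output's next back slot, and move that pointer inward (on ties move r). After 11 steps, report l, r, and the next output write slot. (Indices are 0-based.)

[0,15] |-20|>|18| out[15]=400 → l++
[1,15] |-19|>|18| out[14]=361 → l++
[2,15] |-18|<=|18| out[13]=324 → r--
[2,14] |-18|>|-2| out[12]=324 → l++
[3,14] |-17|>|-2| out[11]=289 → l++
[4,14] |-16|>|-2| out[10]=256 → l++
[5,14] |-15|>|-2| out[9]=225 → l++
[6,14] |-14|>|-2| out[8]=196 → l++
[7,14] |-13|>|-2| out[7]=169 → l++
[8,14] |-12|>|-2| out[6]=144 → l++
[9,14] |-10|>|-2| out[5]=100 → l++

l=10, r=14, next write slot=4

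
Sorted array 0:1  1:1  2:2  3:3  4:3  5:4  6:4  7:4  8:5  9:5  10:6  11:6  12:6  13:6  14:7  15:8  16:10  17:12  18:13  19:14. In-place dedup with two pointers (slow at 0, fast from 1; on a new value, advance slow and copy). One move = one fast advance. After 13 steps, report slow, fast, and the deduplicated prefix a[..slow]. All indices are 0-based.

slow=5, fast=14, prefix=[1, 2, 3, 4, 5, 6]

(s=0,f=1) a[fast]=1=a[slow] dup → fast++
(s=0,f=2) a[fast]=2≠a[slow]=1 write a[1]=2 → slow++,fast++
(s=1,f=3) a[fast]=3≠a[slow]=2 write a[2]=3 → slow++,fast++
(s=2,f=4) a[fast]=3=a[slow] dup → fast++
(s=2,f=5) a[fast]=4≠a[slow]=3 write a[3]=4 → slow++,fast++
(s=3,f=6) a[fast]=4=a[slow] dup → fast++
(s=3,f=7) a[fast]=4=a[slow] dup → fast++
(s=3,f=8) a[fast]=5≠a[slow]=4 write a[4]=5 → slow++,fast++
(s=4,f=9) a[fast]=5=a[slow] dup → fast++
(s=4,f=10) a[fast]=6≠a[slow]=5 write a[5]=6 → slow++,fast++
(s=5,f=11) a[fast]=6=a[slow] dup → fast++
(s=5,f=12) a[fast]=6=a[slow] dup → fast++
(s=5,f=13) a[fast]=6=a[slow] dup → fast++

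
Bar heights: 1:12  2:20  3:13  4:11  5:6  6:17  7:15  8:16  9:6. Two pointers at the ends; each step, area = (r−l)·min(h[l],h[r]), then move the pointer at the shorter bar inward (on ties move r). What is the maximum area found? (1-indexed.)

max area = 96

[1,9] min(12,6)*8=48 best=48 * → r--
[1,8] min(12,16)*7=84 best=84 * → l++
[2,8] min(20,16)*6=96 best=96 * → r--
[2,7] min(20,15)*5=75 best=96 → r--
[2,6] min(20,17)*4=68 best=96 → r--
[2,5] min(20,6)*3=18 best=96 → r--
[2,4] min(20,11)*2=22 best=96 → r--
[2,3] min(20,13)*1=13 best=96 → r--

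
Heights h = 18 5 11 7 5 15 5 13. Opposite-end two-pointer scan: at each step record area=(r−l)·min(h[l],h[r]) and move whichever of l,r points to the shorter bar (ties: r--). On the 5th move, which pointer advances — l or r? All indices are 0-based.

[0,7] min(18,13)*7=91 best=91 * → r--
[0,6] min(18,5)*6=30 best=91 → r--
[0,5] min(18,15)*5=75 best=91 → r--
[0,4] min(18,5)*4=20 best=91 → r--
[0,3] min(18,7)*3=21 best=91 → r--

r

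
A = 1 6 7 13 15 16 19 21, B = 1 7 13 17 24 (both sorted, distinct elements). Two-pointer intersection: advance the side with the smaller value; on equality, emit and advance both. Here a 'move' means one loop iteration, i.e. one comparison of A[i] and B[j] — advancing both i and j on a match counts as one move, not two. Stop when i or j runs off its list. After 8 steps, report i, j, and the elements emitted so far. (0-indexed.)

i=7, j=4, emitted=[1, 7, 13]

i=0 j=0: 1==1 emit, i++,j++
i=1 j=1: 6<7, i++
i=2 j=1: 7==7 emit, i++,j++
i=3 j=2: 13==13 emit, i++,j++
i=4 j=3: 15<17, i++
i=5 j=3: 16<17, i++
i=6 j=3: 19>17, j++
i=6 j=4: 19<24, i++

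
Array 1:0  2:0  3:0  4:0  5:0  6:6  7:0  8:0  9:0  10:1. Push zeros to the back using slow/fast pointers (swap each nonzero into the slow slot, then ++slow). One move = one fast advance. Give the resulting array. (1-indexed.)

[6, 1, 0, 0, 0, 0, 0, 0, 0, 0]

(s=1,f=1) a[fast]=0 → fast++
(s=1,f=2) a[fast]=0 → fast++
(s=1,f=3) a[fast]=0 → fast++
(s=1,f=4) a[fast]=0 → fast++
(s=1,f=5) a[fast]=0 → fast++
(s=1,f=6) a[fast]=6≠0 swap→a[1]=6 → slow++,fast++
(s=2,f=7) a[fast]=0 → fast++
(s=2,f=8) a[fast]=0 → fast++
(s=2,f=9) a[fast]=0 → fast++
(s=2,f=10) a[fast]=1≠0 swap→a[2]=1 → slow++,fast++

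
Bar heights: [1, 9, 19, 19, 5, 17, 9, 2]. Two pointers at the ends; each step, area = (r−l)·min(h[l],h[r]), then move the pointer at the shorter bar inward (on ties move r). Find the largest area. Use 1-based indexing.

[1,8] min(1,2)*7=7 best=7 * → l++
[2,8] min(9,2)*6=12 best=12 * → r--
[2,7] min(9,9)*5=45 best=45 * → r--
[2,6] min(9,17)*4=36 best=45 → l++
[3,6] min(19,17)*3=51 best=51 * → r--
[3,5] min(19,5)*2=10 best=51 → r--
[3,4] min(19,19)*1=19 best=51 → r--

max area = 51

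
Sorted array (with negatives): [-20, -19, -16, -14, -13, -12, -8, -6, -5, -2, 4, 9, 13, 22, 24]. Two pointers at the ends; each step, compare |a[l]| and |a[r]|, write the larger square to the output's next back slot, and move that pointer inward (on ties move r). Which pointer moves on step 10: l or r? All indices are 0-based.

r

l=0 r=14: |-20|<=|24| out[14]=576, r--
l=0 r=13: |-20|<=|22| out[13]=484, r--
l=0 r=12: |-20|>|13| out[12]=400, l++
l=1 r=12: |-19|>|13| out[11]=361, l++
l=2 r=12: |-16|>|13| out[10]=256, l++
l=3 r=12: |-14|>|13| out[9]=196, l++
l=4 r=12: |-13|<=|13| out[8]=169, r--
l=4 r=11: |-13|>|9| out[7]=169, l++
l=5 r=11: |-12|>|9| out[6]=144, l++
l=6 r=11: |-8|<=|9| out[5]=81, r--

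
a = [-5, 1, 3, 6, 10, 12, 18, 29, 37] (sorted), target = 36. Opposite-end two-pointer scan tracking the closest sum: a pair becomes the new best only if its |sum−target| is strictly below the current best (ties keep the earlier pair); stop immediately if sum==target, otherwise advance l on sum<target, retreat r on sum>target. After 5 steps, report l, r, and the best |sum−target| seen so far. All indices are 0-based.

l=0 r=8: -5+37=32 d=4 *, l++
l=1 r=8: 1+37=38 d=2 *, r--
l=1 r=7: 1+29=30 d=6, l++
l=2 r=7: 3+29=32 d=4, l++
l=3 r=7: 6+29=35 d=1 *, l++

l=4, r=7, best |Δ|=1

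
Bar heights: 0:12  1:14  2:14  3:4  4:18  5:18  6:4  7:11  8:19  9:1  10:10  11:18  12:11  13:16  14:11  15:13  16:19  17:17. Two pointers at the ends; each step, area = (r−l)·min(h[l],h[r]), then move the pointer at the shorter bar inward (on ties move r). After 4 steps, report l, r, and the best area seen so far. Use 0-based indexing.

l=4, r=17, best area=224

[0,17] min(12,17)*17=204 best=204 * → l++
[1,17] min(14,17)*16=224 best=224 * → l++
[2,17] min(14,17)*15=210 best=224 → l++
[3,17] min(4,17)*14=56 best=224 → l++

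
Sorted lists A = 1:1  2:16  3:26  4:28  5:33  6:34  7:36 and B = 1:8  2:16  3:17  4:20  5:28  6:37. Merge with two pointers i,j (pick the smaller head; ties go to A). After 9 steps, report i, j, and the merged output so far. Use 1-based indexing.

[i=1,j=1] A[i]=1<=B[j]=8 take 1 → i++
[i=2,j=1] A[i]=16>B[j]=8 take 8 → j++
[i=2,j=2] A[i]=16<=B[j]=16 take 16 → i++
[i=3,j=2] A[i]=26>B[j]=16 take 16 → j++
[i=3,j=3] A[i]=26>B[j]=17 take 17 → j++
[i=3,j=4] A[i]=26>B[j]=20 take 20 → j++
[i=3,j=5] A[i]=26<=B[j]=28 take 26 → i++
[i=4,j=5] A[i]=28<=B[j]=28 take 28 → i++
[i=5,j=5] A[i]=33>B[j]=28 take 28 → j++

i=5, j=6, merged so far=[1, 8, 16, 16, 17, 20, 26, 28, 28]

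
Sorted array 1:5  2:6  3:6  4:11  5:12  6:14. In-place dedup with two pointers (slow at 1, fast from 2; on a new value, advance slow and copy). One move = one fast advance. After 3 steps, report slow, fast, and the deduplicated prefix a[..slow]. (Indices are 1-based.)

slow=1 fast=2: a[fast]=6≠a[slow]=5 write a[2]=6, slow++,fast++
slow=2 fast=3: a[fast]=6=a[slow] dup, fast++
slow=2 fast=4: a[fast]=11≠a[slow]=6 write a[3]=11, slow++,fast++

slow=3, fast=5, prefix=[5, 6, 11]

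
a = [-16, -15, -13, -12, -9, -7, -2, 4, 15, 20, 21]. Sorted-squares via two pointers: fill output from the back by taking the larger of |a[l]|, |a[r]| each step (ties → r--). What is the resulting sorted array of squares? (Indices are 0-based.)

[4, 16, 49, 81, 144, 169, 225, 225, 256, 400, 441]

[0,10] |-16|<=|21| out[10]=441 → r--
[0,9] |-16|<=|20| out[9]=400 → r--
[0,8] |-16|>|15| out[8]=256 → l++
[1,8] |-15|<=|15| out[7]=225 → r--
[1,7] |-15|>|4| out[6]=225 → l++
[2,7] |-13|>|4| out[5]=169 → l++
[3,7] |-12|>|4| out[4]=144 → l++
[4,7] |-9|>|4| out[3]=81 → l++
[5,7] |-7|>|4| out[2]=49 → l++
[6,7] |-2|<=|4| out[1]=16 → r--
[6,6] |-2|<=|-2| out[0]=4 → r--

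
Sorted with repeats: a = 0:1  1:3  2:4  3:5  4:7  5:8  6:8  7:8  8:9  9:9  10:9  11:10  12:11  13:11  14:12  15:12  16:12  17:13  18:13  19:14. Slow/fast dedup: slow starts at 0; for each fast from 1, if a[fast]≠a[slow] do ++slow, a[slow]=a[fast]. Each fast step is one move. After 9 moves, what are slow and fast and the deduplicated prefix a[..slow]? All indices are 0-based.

slow=0 fast=1: a[fast]=3≠a[slow]=1 write a[1]=3, slow++,fast++
slow=1 fast=2: a[fast]=4≠a[slow]=3 write a[2]=4, slow++,fast++
slow=2 fast=3: a[fast]=5≠a[slow]=4 write a[3]=5, slow++,fast++
slow=3 fast=4: a[fast]=7≠a[slow]=5 write a[4]=7, slow++,fast++
slow=4 fast=5: a[fast]=8≠a[slow]=7 write a[5]=8, slow++,fast++
slow=5 fast=6: a[fast]=8=a[slow] dup, fast++
slow=5 fast=7: a[fast]=8=a[slow] dup, fast++
slow=5 fast=8: a[fast]=9≠a[slow]=8 write a[6]=9, slow++,fast++
slow=6 fast=9: a[fast]=9=a[slow] dup, fast++

slow=6, fast=10, prefix=[1, 3, 4, 5, 7, 8, 9]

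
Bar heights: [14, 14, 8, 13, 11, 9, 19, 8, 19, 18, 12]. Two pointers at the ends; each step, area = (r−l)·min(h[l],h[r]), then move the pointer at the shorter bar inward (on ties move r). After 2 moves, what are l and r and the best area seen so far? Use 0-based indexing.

l=1, r=9, best area=126

[0,10] min(14,12)*10=120 best=120 * → r--
[0,9] min(14,18)*9=126 best=126 * → l++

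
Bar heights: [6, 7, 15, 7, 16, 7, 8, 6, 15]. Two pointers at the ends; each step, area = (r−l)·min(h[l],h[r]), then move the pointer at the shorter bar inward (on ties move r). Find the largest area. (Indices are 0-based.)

l=0 r=8: min(6,15)*8=48 best=48 *, l++
l=1 r=8: min(7,15)*7=49 best=49 *, l++
l=2 r=8: min(15,15)*6=90 best=90 *, r--
l=2 r=7: min(15,6)*5=30 best=90, r--
l=2 r=6: min(15,8)*4=32 best=90, r--
l=2 r=5: min(15,7)*3=21 best=90, r--
l=2 r=4: min(15,16)*2=30 best=90, l++
l=3 r=4: min(7,16)*1=7 best=90, l++

max area = 90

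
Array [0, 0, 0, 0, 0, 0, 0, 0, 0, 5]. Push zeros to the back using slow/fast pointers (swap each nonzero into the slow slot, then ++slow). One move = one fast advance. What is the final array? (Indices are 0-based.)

[5, 0, 0, 0, 0, 0, 0, 0, 0, 0]

(s=0,f=0) a[fast]=0 → fast++
(s=0,f=1) a[fast]=0 → fast++
(s=0,f=2) a[fast]=0 → fast++
(s=0,f=3) a[fast]=0 → fast++
(s=0,f=4) a[fast]=0 → fast++
(s=0,f=5) a[fast]=0 → fast++
(s=0,f=6) a[fast]=0 → fast++
(s=0,f=7) a[fast]=0 → fast++
(s=0,f=8) a[fast]=0 → fast++
(s=0,f=9) a[fast]=5≠0 swap→a[0]=5 → slow++,fast++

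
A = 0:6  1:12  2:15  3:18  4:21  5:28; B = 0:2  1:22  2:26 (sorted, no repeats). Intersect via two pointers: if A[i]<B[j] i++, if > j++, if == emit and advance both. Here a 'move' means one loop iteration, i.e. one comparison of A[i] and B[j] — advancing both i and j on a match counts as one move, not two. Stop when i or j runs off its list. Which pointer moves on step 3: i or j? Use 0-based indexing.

i=0 j=0: 6>2, j++
i=0 j=1: 6<22, i++
i=1 j=1: 12<22, i++

i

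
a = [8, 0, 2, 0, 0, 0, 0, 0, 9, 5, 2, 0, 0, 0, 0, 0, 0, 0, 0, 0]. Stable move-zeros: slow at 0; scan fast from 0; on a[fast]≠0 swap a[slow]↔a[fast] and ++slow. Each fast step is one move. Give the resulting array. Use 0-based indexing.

slow=0 fast=0: a[fast]=8≠0 swap→a[0]=8, slow++,fast++
slow=1 fast=1: a[fast]=0, fast++
slow=1 fast=2: a[fast]=2≠0 swap→a[1]=2, slow++,fast++
slow=2 fast=3: a[fast]=0, fast++
slow=2 fast=4: a[fast]=0, fast++
slow=2 fast=5: a[fast]=0, fast++
slow=2 fast=6: a[fast]=0, fast++
slow=2 fast=7: a[fast]=0, fast++
slow=2 fast=8: a[fast]=9≠0 swap→a[2]=9, slow++,fast++
slow=3 fast=9: a[fast]=5≠0 swap→a[3]=5, slow++,fast++
slow=4 fast=10: a[fast]=2≠0 swap→a[4]=2, slow++,fast++
slow=5 fast=11: a[fast]=0, fast++
slow=5 fast=12: a[fast]=0, fast++
slow=5 fast=13: a[fast]=0, fast++
slow=5 fast=14: a[fast]=0, fast++
slow=5 fast=15: a[fast]=0, fast++
slow=5 fast=16: a[fast]=0, fast++
slow=5 fast=17: a[fast]=0, fast++
slow=5 fast=18: a[fast]=0, fast++
slow=5 fast=19: a[fast]=0, fast++

[8, 2, 9, 5, 2, 0, 0, 0, 0, 0, 0, 0, 0, 0, 0, 0, 0, 0, 0, 0]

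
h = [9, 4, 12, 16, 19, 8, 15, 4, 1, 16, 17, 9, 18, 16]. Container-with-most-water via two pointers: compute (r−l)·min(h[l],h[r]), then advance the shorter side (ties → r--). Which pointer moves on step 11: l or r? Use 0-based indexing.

l=0 r=13: min(9,16)*13=117 best=117 *, l++
l=1 r=13: min(4,16)*12=48 best=117, l++
l=2 r=13: min(12,16)*11=132 best=132 *, l++
l=3 r=13: min(16,16)*10=160 best=160 *, r--
l=3 r=12: min(16,18)*9=144 best=160, l++
l=4 r=12: min(19,18)*8=144 best=160, r--
l=4 r=11: min(19,9)*7=63 best=160, r--
l=4 r=10: min(19,17)*6=102 best=160, r--
l=4 r=9: min(19,16)*5=80 best=160, r--
l=4 r=8: min(19,1)*4=4 best=160, r--
l=4 r=7: min(19,4)*3=12 best=160, r--

r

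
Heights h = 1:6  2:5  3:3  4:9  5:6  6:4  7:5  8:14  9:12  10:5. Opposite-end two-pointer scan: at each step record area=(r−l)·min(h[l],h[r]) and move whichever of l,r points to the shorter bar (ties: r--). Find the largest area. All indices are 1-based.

max area = 48

[1,10] min(6,5)*9=45 best=45 * → r--
[1,9] min(6,12)*8=48 best=48 * → l++
[2,9] min(5,12)*7=35 best=48 → l++
[3,9] min(3,12)*6=18 best=48 → l++
[4,9] min(9,12)*5=45 best=48 → l++
[5,9] min(6,12)*4=24 best=48 → l++
[6,9] min(4,12)*3=12 best=48 → l++
[7,9] min(5,12)*2=10 best=48 → l++
[8,9] min(14,12)*1=12 best=48 → r--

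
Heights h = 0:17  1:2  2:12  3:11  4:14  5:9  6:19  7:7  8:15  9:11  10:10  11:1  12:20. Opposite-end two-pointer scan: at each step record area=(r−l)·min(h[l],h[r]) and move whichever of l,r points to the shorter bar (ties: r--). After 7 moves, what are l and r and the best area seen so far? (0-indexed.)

l=7, r=12, best area=204

[0,12] min(17,20)*12=204 best=204 * → l++
[1,12] min(2,20)*11=22 best=204 → l++
[2,12] min(12,20)*10=120 best=204 → l++
[3,12] min(11,20)*9=99 best=204 → l++
[4,12] min(14,20)*8=112 best=204 → l++
[5,12] min(9,20)*7=63 best=204 → l++
[6,12] min(19,20)*6=114 best=204 → l++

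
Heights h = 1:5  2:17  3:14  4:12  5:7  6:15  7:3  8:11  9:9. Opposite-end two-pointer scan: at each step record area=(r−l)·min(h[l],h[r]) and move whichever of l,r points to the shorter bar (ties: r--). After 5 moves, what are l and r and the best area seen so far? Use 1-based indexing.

l=2, r=5, best area=66

[1,9] min(5,9)*8=40 best=40 * → l++
[2,9] min(17,9)*7=63 best=63 * → r--
[2,8] min(17,11)*6=66 best=66 * → r--
[2,7] min(17,3)*5=15 best=66 → r--
[2,6] min(17,15)*4=60 best=66 → r--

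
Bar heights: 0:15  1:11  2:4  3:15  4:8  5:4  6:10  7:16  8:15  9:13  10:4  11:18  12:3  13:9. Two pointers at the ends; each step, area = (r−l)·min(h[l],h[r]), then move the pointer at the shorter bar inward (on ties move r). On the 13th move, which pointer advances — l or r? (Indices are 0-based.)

l

[0,13] min(15,9)*13=117 best=117 * → r--
[0,12] min(15,3)*12=36 best=117 → r--
[0,11] min(15,18)*11=165 best=165 * → l++
[1,11] min(11,18)*10=110 best=165 → l++
[2,11] min(4,18)*9=36 best=165 → l++
[3,11] min(15,18)*8=120 best=165 → l++
[4,11] min(8,18)*7=56 best=165 → l++
[5,11] min(4,18)*6=24 best=165 → l++
[6,11] min(10,18)*5=50 best=165 → l++
[7,11] min(16,18)*4=64 best=165 → l++
[8,11] min(15,18)*3=45 best=165 → l++
[9,11] min(13,18)*2=26 best=165 → l++
[10,11] min(4,18)*1=4 best=165 → l++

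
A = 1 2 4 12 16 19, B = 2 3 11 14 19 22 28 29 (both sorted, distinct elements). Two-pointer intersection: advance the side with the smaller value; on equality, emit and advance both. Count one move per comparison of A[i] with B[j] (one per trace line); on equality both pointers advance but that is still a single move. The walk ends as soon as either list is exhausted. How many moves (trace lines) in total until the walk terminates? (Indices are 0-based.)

[i=0,j=0] 1<2 → i++
[i=1,j=0] 2==2 emit → i++,j++
[i=2,j=1] 4>3 → j++
[i=2,j=2] 4<11 → i++
[i=3,j=2] 12>11 → j++
[i=3,j=3] 12<14 → i++
[i=4,j=3] 16>14 → j++
[i=4,j=4] 16<19 → i++
[i=5,j=4] 19==19 emit → i++,j++

9 moves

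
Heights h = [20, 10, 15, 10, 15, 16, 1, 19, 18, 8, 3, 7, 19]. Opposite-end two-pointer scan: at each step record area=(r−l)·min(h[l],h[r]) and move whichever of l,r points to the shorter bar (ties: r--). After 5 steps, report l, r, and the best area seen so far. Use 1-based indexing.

l=1, r=8, best area=228

l=1 r=13: min(20,19)*12=228 best=228 *, r--
l=1 r=12: min(20,7)*11=77 best=228, r--
l=1 r=11: min(20,3)*10=30 best=228, r--
l=1 r=10: min(20,8)*9=72 best=228, r--
l=1 r=9: min(20,18)*8=144 best=228, r--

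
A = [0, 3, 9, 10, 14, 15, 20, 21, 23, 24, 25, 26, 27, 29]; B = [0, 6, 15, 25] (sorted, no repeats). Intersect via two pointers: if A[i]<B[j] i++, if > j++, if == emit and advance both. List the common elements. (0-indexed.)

i=0 j=0: 0==0 emit, i++,j++
i=1 j=1: 3<6, i++
i=2 j=1: 9>6, j++
i=2 j=2: 9<15, i++
i=3 j=2: 10<15, i++
i=4 j=2: 14<15, i++
i=5 j=2: 15==15 emit, i++,j++
i=6 j=3: 20<25, i++
i=7 j=3: 21<25, i++
i=8 j=3: 23<25, i++
i=9 j=3: 24<25, i++
i=10 j=3: 25==25 emit, i++,j++

intersection = [0, 15, 25]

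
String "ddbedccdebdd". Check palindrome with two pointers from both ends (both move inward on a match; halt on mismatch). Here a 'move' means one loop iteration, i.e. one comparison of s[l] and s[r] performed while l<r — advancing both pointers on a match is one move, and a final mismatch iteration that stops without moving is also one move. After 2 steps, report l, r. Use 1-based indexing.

[1,12] 'd'=='d' → l++,r--
[2,11] 'd'=='d' → l++,r--

l=3, r=10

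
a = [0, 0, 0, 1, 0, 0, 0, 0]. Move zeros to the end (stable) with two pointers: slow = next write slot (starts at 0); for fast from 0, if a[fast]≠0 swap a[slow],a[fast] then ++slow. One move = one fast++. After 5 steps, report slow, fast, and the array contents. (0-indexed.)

slow=0 fast=0: a[fast]=0, fast++
slow=0 fast=1: a[fast]=0, fast++
slow=0 fast=2: a[fast]=0, fast++
slow=0 fast=3: a[fast]=1≠0 swap→a[0]=1, slow++,fast++
slow=1 fast=4: a[fast]=0, fast++

slow=1, fast=5, a=[1, 0, 0, 0, 0, 0, 0, 0]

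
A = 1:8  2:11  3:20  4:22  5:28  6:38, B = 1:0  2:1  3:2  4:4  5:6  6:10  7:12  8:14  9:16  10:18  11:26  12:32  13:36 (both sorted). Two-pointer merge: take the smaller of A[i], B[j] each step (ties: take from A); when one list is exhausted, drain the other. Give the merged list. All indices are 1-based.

[0, 1, 2, 4, 6, 8, 10, 11, 12, 14, 16, 18, 20, 22, 26, 28, 32, 36, 38]

[i=1,j=1] A[i]=8>B[j]=0 take 0 → j++
[i=1,j=2] A[i]=8>B[j]=1 take 1 → j++
[i=1,j=3] A[i]=8>B[j]=2 take 2 → j++
[i=1,j=4] A[i]=8>B[j]=4 take 4 → j++
[i=1,j=5] A[i]=8>B[j]=6 take 6 → j++
[i=1,j=6] A[i]=8<=B[j]=10 take 8 → i++
[i=2,j=6] A[i]=11>B[j]=10 take 10 → j++
[i=2,j=7] A[i]=11<=B[j]=12 take 11 → i++
[i=3,j=7] A[i]=20>B[j]=12 take 12 → j++
[i=3,j=8] A[i]=20>B[j]=14 take 14 → j++
[i=3,j=9] A[i]=20>B[j]=16 take 16 → j++
[i=3,j=10] A[i]=20>B[j]=18 take 18 → j++
[i=3,j=11] A[i]=20<=B[j]=26 take 20 → i++
[i=4,j=11] A[i]=22<=B[j]=26 take 22 → i++
[i=5,j=11] A[i]=28>B[j]=26 take 26 → j++
[i=5,j=12] A[i]=28<=B[j]=32 take 28 → i++
[i=6,j=12] A[i]=38>B[j]=32 take 32 → j++
[i=6,j=13] A[i]=38>B[j]=36 take 36 → j++
[i=6,j=14] B done, take A[i]=38 → i++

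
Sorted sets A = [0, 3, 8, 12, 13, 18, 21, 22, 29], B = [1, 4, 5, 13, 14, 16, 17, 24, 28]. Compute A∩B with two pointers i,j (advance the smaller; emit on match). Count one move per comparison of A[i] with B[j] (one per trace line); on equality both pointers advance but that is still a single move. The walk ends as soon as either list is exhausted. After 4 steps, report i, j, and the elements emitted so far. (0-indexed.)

i=0 j=0: 0<1, i++
i=1 j=0: 3>1, j++
i=1 j=1: 3<4, i++
i=2 j=1: 8>4, j++

i=2, j=2, emitted=[]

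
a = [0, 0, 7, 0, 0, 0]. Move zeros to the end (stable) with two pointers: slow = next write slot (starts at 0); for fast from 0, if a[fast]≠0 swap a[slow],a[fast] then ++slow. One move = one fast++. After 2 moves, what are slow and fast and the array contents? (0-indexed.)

slow=0, fast=2, a=[0, 0, 7, 0, 0, 0]

(s=0,f=0) a[fast]=0 → fast++
(s=0,f=1) a[fast]=0 → fast++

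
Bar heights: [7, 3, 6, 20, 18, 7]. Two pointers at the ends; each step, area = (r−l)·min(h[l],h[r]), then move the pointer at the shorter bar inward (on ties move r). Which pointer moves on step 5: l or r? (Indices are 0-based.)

r

l=0 r=5: min(7,7)*5=35 best=35 *, r--
l=0 r=4: min(7,18)*4=28 best=35, l++
l=1 r=4: min(3,18)*3=9 best=35, l++
l=2 r=4: min(6,18)*2=12 best=35, l++
l=3 r=4: min(20,18)*1=18 best=35, r--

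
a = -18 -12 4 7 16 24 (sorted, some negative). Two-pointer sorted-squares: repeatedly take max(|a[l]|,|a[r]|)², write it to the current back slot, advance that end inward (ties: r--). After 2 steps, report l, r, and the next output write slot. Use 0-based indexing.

[0,5] |-18|<=|24| out[5]=576 → r--
[0,4] |-18|>|16| out[4]=324 → l++

l=1, r=4, next write slot=3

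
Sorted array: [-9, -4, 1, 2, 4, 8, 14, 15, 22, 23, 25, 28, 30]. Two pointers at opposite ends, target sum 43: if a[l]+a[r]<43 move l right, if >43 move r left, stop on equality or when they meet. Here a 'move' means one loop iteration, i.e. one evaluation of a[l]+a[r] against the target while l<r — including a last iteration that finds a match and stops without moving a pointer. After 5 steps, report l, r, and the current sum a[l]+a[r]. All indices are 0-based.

[0,12] -9+30=21 <43 → l++
[1,12] -4+30=26 <43 → l++
[2,12] 1+30=31 <43 → l++
[3,12] 2+30=32 <43 → l++
[4,12] 4+30=34 <43 → l++

l=5, r=12, sum=38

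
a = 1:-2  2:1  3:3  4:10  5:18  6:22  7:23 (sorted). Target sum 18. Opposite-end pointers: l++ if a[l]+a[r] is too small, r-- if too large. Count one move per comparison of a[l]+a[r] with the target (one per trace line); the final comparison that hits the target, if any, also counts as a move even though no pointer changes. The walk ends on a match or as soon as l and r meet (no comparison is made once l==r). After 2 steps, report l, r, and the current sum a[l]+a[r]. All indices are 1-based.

l=1, r=5, sum=16

[1,7] -2+23=21 >18 → r--
[1,6] -2+22=20 >18 → r--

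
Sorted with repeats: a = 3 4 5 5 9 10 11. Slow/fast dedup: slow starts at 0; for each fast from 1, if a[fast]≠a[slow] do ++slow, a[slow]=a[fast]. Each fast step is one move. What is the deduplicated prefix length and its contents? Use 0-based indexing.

slow=0 fast=1: a[fast]=4≠a[slow]=3 write a[1]=4, slow++,fast++
slow=1 fast=2: a[fast]=5≠a[slow]=4 write a[2]=5, slow++,fast++
slow=2 fast=3: a[fast]=5=a[slow] dup, fast++
slow=2 fast=4: a[fast]=9≠a[slow]=5 write a[3]=9, slow++,fast++
slow=3 fast=5: a[fast]=10≠a[slow]=9 write a[4]=10, slow++,fast++
slow=4 fast=6: a[fast]=11≠a[slow]=10 write a[5]=11, slow++,fast++

length 6; prefix = [3, 4, 5, 9, 10, 11]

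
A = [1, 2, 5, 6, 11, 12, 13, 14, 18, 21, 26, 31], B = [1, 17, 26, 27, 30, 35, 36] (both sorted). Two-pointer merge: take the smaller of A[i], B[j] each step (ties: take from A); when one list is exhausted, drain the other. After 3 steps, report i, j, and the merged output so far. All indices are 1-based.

[i=1,j=1] A[i]=1<=B[j]=1 take 1 → i++
[i=2,j=1] A[i]=2>B[j]=1 take 1 → j++
[i=2,j=2] A[i]=2<=B[j]=17 take 2 → i++

i=3, j=2, merged so far=[1, 1, 2]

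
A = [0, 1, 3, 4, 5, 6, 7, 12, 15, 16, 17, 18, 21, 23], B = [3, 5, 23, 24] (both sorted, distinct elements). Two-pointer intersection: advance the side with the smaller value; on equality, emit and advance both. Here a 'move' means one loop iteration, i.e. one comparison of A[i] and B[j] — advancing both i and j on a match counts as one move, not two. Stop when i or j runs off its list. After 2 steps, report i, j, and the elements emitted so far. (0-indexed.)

[i=0,j=0] 0<3 → i++
[i=1,j=0] 1<3 → i++

i=2, j=0, emitted=[]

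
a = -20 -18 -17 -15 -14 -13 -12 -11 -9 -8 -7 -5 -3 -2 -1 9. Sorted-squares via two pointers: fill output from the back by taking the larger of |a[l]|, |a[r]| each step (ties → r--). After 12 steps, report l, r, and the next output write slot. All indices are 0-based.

l=0 r=15: |-20|>|9| out[15]=400, l++
l=1 r=15: |-18|>|9| out[14]=324, l++
l=2 r=15: |-17|>|9| out[13]=289, l++
l=3 r=15: |-15|>|9| out[12]=225, l++
l=4 r=15: |-14|>|9| out[11]=196, l++
l=5 r=15: |-13|>|9| out[10]=169, l++
l=6 r=15: |-12|>|9| out[9]=144, l++
l=7 r=15: |-11|>|9| out[8]=121, l++
l=8 r=15: |-9|<=|9| out[7]=81, r--
l=8 r=14: |-9|>|-1| out[6]=81, l++
l=9 r=14: |-8|>|-1| out[5]=64, l++
l=10 r=14: |-7|>|-1| out[4]=49, l++

l=11, r=14, next write slot=3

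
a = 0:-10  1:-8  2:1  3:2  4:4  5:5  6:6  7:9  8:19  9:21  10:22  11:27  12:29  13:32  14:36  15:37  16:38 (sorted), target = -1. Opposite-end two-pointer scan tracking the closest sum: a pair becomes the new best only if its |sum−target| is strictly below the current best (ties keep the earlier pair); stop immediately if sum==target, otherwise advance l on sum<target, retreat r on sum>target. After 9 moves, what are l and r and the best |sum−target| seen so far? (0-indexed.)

l=0 r=16: -10+38=28 d=29 *, r--
l=0 r=15: -10+37=27 d=28 *, r--
l=0 r=14: -10+36=26 d=27 *, r--
l=0 r=13: -10+32=22 d=23 *, r--
l=0 r=12: -10+29=19 d=20 *, r--
l=0 r=11: -10+27=17 d=18 *, r--
l=0 r=10: -10+22=12 d=13 *, r--
l=0 r=9: -10+21=11 d=12 *, r--
l=0 r=8: -10+19=9 d=10 *, r--

l=0, r=7, best |Δ|=10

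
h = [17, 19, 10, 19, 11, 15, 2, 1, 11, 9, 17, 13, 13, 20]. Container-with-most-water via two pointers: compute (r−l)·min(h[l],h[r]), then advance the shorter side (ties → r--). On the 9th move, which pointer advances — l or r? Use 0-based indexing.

l=0 r=13: min(17,20)*13=221 best=221 *, l++
l=1 r=13: min(19,20)*12=228 best=228 *, l++
l=2 r=13: min(10,20)*11=110 best=228, l++
l=3 r=13: min(19,20)*10=190 best=228, l++
l=4 r=13: min(11,20)*9=99 best=228, l++
l=5 r=13: min(15,20)*8=120 best=228, l++
l=6 r=13: min(2,20)*7=14 best=228, l++
l=7 r=13: min(1,20)*6=6 best=228, l++
l=8 r=13: min(11,20)*5=55 best=228, l++

l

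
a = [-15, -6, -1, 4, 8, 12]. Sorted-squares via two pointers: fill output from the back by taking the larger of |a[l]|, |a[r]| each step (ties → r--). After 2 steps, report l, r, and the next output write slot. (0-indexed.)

[0,5] |-15|>|12| out[5]=225 → l++
[1,5] |-6|<=|12| out[4]=144 → r--

l=1, r=4, next write slot=3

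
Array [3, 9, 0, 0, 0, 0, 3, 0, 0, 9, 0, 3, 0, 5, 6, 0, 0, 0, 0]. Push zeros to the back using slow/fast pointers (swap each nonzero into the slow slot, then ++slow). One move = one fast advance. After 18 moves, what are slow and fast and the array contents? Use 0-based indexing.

(s=0,f=0) a[fast]=3≠0 swap→a[0]=3 → slow++,fast++
(s=1,f=1) a[fast]=9≠0 swap→a[1]=9 → slow++,fast++
(s=2,f=2) a[fast]=0 → fast++
(s=2,f=3) a[fast]=0 → fast++
(s=2,f=4) a[fast]=0 → fast++
(s=2,f=5) a[fast]=0 → fast++
(s=2,f=6) a[fast]=3≠0 swap→a[2]=3 → slow++,fast++
(s=3,f=7) a[fast]=0 → fast++
(s=3,f=8) a[fast]=0 → fast++
(s=3,f=9) a[fast]=9≠0 swap→a[3]=9 → slow++,fast++
(s=4,f=10) a[fast]=0 → fast++
(s=4,f=11) a[fast]=3≠0 swap→a[4]=3 → slow++,fast++
(s=5,f=12) a[fast]=0 → fast++
(s=5,f=13) a[fast]=5≠0 swap→a[5]=5 → slow++,fast++
(s=6,f=14) a[fast]=6≠0 swap→a[6]=6 → slow++,fast++
(s=7,f=15) a[fast]=0 → fast++
(s=7,f=16) a[fast]=0 → fast++
(s=7,f=17) a[fast]=0 → fast++

slow=7, fast=18, a=[3, 9, 3, 9, 3, 5, 6, 0, 0, 0, 0, 0, 0, 0, 0, 0, 0, 0, 0]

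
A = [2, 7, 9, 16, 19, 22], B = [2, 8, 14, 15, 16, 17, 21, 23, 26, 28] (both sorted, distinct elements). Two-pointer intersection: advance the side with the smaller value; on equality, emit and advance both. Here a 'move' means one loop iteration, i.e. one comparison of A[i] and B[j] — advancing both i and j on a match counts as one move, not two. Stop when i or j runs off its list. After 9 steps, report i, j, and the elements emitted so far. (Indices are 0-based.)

i=5, j=6, emitted=[2, 16]

[i=0,j=0] 2==2 emit → i++,j++
[i=1,j=1] 7<8 → i++
[i=2,j=1] 9>8 → j++
[i=2,j=2] 9<14 → i++
[i=3,j=2] 16>14 → j++
[i=3,j=3] 16>15 → j++
[i=3,j=4] 16==16 emit → i++,j++
[i=4,j=5] 19>17 → j++
[i=4,j=6] 19<21 → i++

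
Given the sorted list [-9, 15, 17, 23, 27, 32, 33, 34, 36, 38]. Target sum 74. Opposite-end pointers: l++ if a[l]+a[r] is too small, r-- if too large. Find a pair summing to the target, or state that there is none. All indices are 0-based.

l=0 r=9: -9+38=29 <74, l++
l=1 r=9: 15+38=53 <74, l++
l=2 r=9: 17+38=55 <74, l++
l=3 r=9: 23+38=61 <74, l++
l=4 r=9: 27+38=65 <74, l++
l=5 r=9: 32+38=70 <74, l++
l=6 r=9: 33+38=71 <74, l++
l=7 r=9: 34+38=72 <74, l++
l=8 r=9: 36+38=74, found

(36, 38)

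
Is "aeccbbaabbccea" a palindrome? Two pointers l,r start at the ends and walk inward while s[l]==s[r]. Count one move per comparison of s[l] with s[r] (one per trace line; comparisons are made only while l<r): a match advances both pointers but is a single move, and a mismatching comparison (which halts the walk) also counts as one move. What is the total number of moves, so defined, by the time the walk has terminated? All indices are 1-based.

l=1 r=14: 'a'=='a', l++,r--
l=2 r=13: 'e'=='e', l++,r--
l=3 r=12: 'c'=='c', l++,r--
l=4 r=11: 'c'=='c', l++,r--
l=5 r=10: 'b'=='b', l++,r--
l=6 r=9: 'b'=='b', l++,r--
l=7 r=8: 'a'=='a', l++,r--

7 moves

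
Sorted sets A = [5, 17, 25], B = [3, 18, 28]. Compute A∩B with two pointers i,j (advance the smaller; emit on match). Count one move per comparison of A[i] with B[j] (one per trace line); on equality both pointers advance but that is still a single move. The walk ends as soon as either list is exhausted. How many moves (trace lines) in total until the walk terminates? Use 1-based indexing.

[i=1,j=1] 5>3 → j++
[i=1,j=2] 5<18 → i++
[i=2,j=2] 17<18 → i++
[i=3,j=2] 25>18 → j++
[i=3,j=3] 25<28 → i++

5 moves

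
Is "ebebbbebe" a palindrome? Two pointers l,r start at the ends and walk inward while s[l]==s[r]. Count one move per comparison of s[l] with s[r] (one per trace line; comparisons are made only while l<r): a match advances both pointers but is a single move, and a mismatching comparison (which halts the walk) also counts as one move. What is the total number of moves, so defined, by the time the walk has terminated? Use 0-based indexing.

[0,8] 'e'=='e' → l++,r--
[1,7] 'b'=='b' → l++,r--
[2,6] 'e'=='e' → l++,r--
[3,5] 'b'=='b' → l++,r--

4 moves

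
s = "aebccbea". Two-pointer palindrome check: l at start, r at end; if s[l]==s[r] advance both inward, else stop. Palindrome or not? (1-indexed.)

l=1 r=8: 'a'=='a', l++,r--
l=2 r=7: 'e'=='e', l++,r--
l=3 r=6: 'b'=='b', l++,r--
l=4 r=5: 'c'=='c', l++,r--

palindrome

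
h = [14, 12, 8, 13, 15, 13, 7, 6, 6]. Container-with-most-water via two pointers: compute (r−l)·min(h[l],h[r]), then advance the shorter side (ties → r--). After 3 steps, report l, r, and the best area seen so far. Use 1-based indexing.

l=1, r=6, best area=48

l=1 r=9: min(14,6)*8=48 best=48 *, r--
l=1 r=8: min(14,6)*7=42 best=48, r--
l=1 r=7: min(14,7)*6=42 best=48, r--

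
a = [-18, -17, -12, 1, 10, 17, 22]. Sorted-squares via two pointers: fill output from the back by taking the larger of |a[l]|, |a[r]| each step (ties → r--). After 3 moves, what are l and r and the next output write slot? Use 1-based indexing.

l=2, r=5, next write slot=4

[1,7] |-18|<=|22| out[7]=484 → r--
[1,6] |-18|>|17| out[6]=324 → l++
[2,6] |-17|<=|17| out[5]=289 → r--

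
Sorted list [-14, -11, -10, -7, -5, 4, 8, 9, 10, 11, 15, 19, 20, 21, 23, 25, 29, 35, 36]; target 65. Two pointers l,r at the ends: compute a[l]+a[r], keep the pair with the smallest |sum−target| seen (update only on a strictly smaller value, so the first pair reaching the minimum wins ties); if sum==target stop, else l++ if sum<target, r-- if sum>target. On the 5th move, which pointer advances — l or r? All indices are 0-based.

[0,18] -14+36=22 d=43 * → l++
[1,18] -11+36=25 d=40 * → l++
[2,18] -10+36=26 d=39 * → l++
[3,18] -7+36=29 d=36 * → l++
[4,18] -5+36=31 d=34 * → l++

l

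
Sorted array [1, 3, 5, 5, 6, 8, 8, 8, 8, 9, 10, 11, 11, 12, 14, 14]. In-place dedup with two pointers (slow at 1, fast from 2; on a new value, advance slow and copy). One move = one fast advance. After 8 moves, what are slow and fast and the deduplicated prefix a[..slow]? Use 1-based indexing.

(s=1,f=2) a[fast]=3≠a[slow]=1 write a[2]=3 → slow++,fast++
(s=2,f=3) a[fast]=5≠a[slow]=3 write a[3]=5 → slow++,fast++
(s=3,f=4) a[fast]=5=a[slow] dup → fast++
(s=3,f=5) a[fast]=6≠a[slow]=5 write a[4]=6 → slow++,fast++
(s=4,f=6) a[fast]=8≠a[slow]=6 write a[5]=8 → slow++,fast++
(s=5,f=7) a[fast]=8=a[slow] dup → fast++
(s=5,f=8) a[fast]=8=a[slow] dup → fast++
(s=5,f=9) a[fast]=8=a[slow] dup → fast++

slow=5, fast=10, prefix=[1, 3, 5, 6, 8]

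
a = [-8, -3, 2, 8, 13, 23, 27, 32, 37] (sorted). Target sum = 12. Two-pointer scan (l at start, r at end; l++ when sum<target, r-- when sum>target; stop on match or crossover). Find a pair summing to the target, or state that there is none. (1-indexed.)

no pair

[1,9] -8+37=29 >12 → r--
[1,8] -8+32=24 >12 → r--
[1,7] -8+27=19 >12 → r--
[1,6] -8+23=15 >12 → r--
[1,5] -8+13=5 <12 → l++
[2,5] -3+13=10 <12 → l++
[3,5] 2+13=15 >12 → r--
[3,4] 2+8=10 <12 → l++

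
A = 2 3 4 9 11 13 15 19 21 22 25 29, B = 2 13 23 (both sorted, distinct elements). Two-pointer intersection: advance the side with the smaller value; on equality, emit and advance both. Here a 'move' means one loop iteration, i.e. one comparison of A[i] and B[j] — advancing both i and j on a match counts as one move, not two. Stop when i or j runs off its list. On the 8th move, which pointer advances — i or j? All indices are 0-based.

i

[i=0,j=0] 2==2 emit → i++,j++
[i=1,j=1] 3<13 → i++
[i=2,j=1] 4<13 → i++
[i=3,j=1] 9<13 → i++
[i=4,j=1] 11<13 → i++
[i=5,j=1] 13==13 emit → i++,j++
[i=6,j=2] 15<23 → i++
[i=7,j=2] 19<23 → i++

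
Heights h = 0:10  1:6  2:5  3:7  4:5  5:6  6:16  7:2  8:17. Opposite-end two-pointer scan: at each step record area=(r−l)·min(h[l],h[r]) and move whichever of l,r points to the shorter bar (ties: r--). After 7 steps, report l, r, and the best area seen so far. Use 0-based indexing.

l=7, r=8, best area=80

[0,8] min(10,17)*8=80 best=80 * → l++
[1,8] min(6,17)*7=42 best=80 → l++
[2,8] min(5,17)*6=30 best=80 → l++
[3,8] min(7,17)*5=35 best=80 → l++
[4,8] min(5,17)*4=20 best=80 → l++
[5,8] min(6,17)*3=18 best=80 → l++
[6,8] min(16,17)*2=32 best=80 → l++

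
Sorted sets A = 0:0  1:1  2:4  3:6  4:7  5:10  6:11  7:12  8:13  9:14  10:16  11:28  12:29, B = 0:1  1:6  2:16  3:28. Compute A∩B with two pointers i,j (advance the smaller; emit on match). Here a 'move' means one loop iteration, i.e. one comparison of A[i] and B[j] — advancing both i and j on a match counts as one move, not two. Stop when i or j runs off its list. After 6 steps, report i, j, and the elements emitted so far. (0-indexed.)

i=0 j=0: 0<1, i++
i=1 j=0: 1==1 emit, i++,j++
i=2 j=1: 4<6, i++
i=3 j=1: 6==6 emit, i++,j++
i=4 j=2: 7<16, i++
i=5 j=2: 10<16, i++

i=6, j=2, emitted=[1, 6]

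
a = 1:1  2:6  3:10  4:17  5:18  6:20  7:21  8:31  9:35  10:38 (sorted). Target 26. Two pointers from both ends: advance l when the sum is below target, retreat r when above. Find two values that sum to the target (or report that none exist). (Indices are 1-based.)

l=1 r=10: 1+38=39 >26, r--
l=1 r=9: 1+35=36 >26, r--
l=1 r=8: 1+31=32 >26, r--
l=1 r=7: 1+21=22 <26, l++
l=2 r=7: 6+21=27 >26, r--
l=2 r=6: 6+20=26, found

(6, 20)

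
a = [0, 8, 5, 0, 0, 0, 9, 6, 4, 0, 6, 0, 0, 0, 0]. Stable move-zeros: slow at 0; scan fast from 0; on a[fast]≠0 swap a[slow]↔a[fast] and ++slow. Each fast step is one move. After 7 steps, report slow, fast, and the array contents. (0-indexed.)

slow=0 fast=0: a[fast]=0, fast++
slow=0 fast=1: a[fast]=8≠0 swap→a[0]=8, slow++,fast++
slow=1 fast=2: a[fast]=5≠0 swap→a[1]=5, slow++,fast++
slow=2 fast=3: a[fast]=0, fast++
slow=2 fast=4: a[fast]=0, fast++
slow=2 fast=5: a[fast]=0, fast++
slow=2 fast=6: a[fast]=9≠0 swap→a[2]=9, slow++,fast++

slow=3, fast=7, a=[8, 5, 9, 0, 0, 0, 0, 6, 4, 0, 6, 0, 0, 0, 0]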